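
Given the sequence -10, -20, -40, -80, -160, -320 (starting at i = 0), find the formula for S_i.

Check ratios: -20 / -10 = 2.0
Common ratio r = 2.
First term a = -10.
Formula: S_i = -10 * 2^i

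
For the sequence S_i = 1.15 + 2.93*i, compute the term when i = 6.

S_6 = 1.15 + 2.93*6 = 1.15 + 17.58 = 18.73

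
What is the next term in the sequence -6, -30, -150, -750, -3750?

Ratios: -30 / -6 = 5.0
This is a geometric sequence with common ratio r = 5.
Next term = -3750 * 5 = -18750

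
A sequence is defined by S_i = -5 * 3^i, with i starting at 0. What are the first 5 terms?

This is a geometric sequence.
i=0: S_0 = -5 * 3^0 = -5
i=1: S_1 = -5 * 3^1 = -15
i=2: S_2 = -5 * 3^2 = -45
i=3: S_3 = -5 * 3^3 = -135
i=4: S_4 = -5 * 3^4 = -405
The first 5 terms are: [-5, -15, -45, -135, -405]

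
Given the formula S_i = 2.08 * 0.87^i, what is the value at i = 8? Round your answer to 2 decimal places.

S_8 = 2.08 * 0.87^8 ≈ 2.08 * 0.3282 ≈ 0.68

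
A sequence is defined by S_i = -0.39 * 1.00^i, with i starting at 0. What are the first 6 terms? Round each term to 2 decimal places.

This is a geometric sequence.
i=0: S_0 = -0.39 * 1.0^0 = -0.39
i=1: S_1 = -0.39 * 1.0^1 = -0.39
i=2: S_2 = -0.39 * 1.0^2 = -0.39
i=3: S_3 = -0.39 * 1.0^3 = -0.39
i=4: S_4 = -0.39 * 1.0^4 = -0.39
i=5: S_5 = -0.39 * 1.0^5 = -0.39
The first 6 terms are: [-0.39, -0.39, -0.39, -0.39, -0.39, -0.39]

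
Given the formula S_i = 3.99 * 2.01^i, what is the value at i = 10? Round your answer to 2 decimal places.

S_10 = 3.99 * 2.01^10 ≈ 3.99 * 1076.3675 ≈ 4294.71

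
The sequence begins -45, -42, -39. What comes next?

Differences: -42 - -45 = 3
This is an arithmetic sequence with common difference d = 3.
Next term = -39 + 3 = -36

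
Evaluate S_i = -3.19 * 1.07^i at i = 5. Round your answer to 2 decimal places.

S_5 = -3.19 * 1.07^5 ≈ -3.19 * 1.4026 ≈ -4.47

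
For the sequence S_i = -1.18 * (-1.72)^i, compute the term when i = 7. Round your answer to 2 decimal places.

S_7 = -1.18 * (-1.72)^7 ≈ -1.18 * -44.5348 ≈ 52.55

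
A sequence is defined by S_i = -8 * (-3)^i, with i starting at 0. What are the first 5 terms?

This is a geometric sequence.
i=0: S_0 = -8 * (-3)^0 = -8
i=1: S_1 = -8 * (-3)^1 = 24
i=2: S_2 = -8 * (-3)^2 = -72
i=3: S_3 = -8 * (-3)^3 = 216
i=4: S_4 = -8 * (-3)^4 = -648
The first 5 terms are: [-8, 24, -72, 216, -648]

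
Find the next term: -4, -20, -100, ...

Ratios: -20 / -4 = 5.0
This is a geometric sequence with common ratio r = 5.
Next term = -100 * 5 = -500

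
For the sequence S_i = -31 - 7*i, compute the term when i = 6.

S_6 = -31 + -7*6 = -31 + -42 = -73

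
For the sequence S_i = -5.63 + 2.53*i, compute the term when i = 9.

S_9 = -5.63 + 2.53*9 = -5.63 + 22.77 = 17.14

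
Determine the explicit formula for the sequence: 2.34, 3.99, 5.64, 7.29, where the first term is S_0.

Check differences: 3.99 - 2.34 = 1.65
5.64 - 3.99 = 1.65
Common difference d = 1.65.
First term a = 2.34.
Formula: S_i = 2.34 + 1.65*i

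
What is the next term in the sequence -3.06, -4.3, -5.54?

Differences: -4.3 - -3.06 = -1.24
This is an arithmetic sequence with common difference d = -1.24.
Next term = -5.54 + -1.24 = -6.78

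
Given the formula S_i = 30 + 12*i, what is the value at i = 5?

S_5 = 30 + 12*5 = 30 + 60 = 90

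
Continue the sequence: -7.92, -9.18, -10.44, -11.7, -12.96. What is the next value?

Differences: -9.18 - -7.92 = -1.26
This is an arithmetic sequence with common difference d = -1.26.
Next term = -12.96 + -1.26 = -14.22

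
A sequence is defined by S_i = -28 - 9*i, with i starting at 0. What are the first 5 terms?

This is an arithmetic sequence.
i=0: S_0 = -28 + -9*0 = -28
i=1: S_1 = -28 + -9*1 = -37
i=2: S_2 = -28 + -9*2 = -46
i=3: S_3 = -28 + -9*3 = -55
i=4: S_4 = -28 + -9*4 = -64
The first 5 terms are: [-28, -37, -46, -55, -64]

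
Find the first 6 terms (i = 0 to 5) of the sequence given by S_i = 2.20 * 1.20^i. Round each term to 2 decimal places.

This is a geometric sequence.
i=0: S_0 = 2.2 * 1.2^0 = 2.2
i=1: S_1 = 2.2 * 1.2^1 = 2.64
i=2: S_2 = 2.2 * 1.2^2 ≈ 3.17
i=3: S_3 = 2.2 * 1.2^3 ≈ 3.8
i=4: S_4 = 2.2 * 1.2^4 ≈ 4.56
i=5: S_5 = 2.2 * 1.2^5 ≈ 5.47
The first 6 terms are: [2.2, 2.64, 3.17, 3.8, 4.56, 5.47]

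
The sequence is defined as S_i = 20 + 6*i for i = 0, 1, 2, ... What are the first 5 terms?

This is an arithmetic sequence.
i=0: S_0 = 20 + 6*0 = 20
i=1: S_1 = 20 + 6*1 = 26
i=2: S_2 = 20 + 6*2 = 32
i=3: S_3 = 20 + 6*3 = 38
i=4: S_4 = 20 + 6*4 = 44
The first 5 terms are: [20, 26, 32, 38, 44]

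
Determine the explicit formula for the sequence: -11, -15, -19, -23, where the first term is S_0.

Check differences: -15 - -11 = -4
-19 - -15 = -4
Common difference d = -4.
First term a = -11.
Formula: S_i = -11 - 4*i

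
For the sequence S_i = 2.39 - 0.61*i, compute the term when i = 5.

S_5 = 2.39 + -0.61*5 = 2.39 + -3.05 = -0.66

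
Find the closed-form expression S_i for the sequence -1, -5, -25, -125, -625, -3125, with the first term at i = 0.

Check ratios: -5 / -1 = 5.0
Common ratio r = 5.
First term a = -1.
Formula: S_i = -1 * 5^i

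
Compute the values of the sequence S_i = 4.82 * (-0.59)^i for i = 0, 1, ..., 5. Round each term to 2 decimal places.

This is a geometric sequence.
i=0: S_0 = 4.82 * (-0.59)^0 = 4.82
i=1: S_1 = 4.82 * (-0.59)^1 ≈ -2.84
i=2: S_2 = 4.82 * (-0.59)^2 ≈ 1.68
i=3: S_3 = 4.82 * (-0.59)^3 ≈ -0.99
i=4: S_4 = 4.82 * (-0.59)^4 ≈ 0.58
i=5: S_5 = 4.82 * (-0.59)^5 ≈ -0.34
The first 6 terms are: [4.82, -2.84, 1.68, -0.99, 0.58, -0.34]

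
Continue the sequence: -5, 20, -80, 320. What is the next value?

Ratios: 20 / -5 = -4.0
This is a geometric sequence with common ratio r = -4.
Next term = 320 * -4 = -1280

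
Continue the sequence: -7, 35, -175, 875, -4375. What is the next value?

Ratios: 35 / -7 = -5.0
This is a geometric sequence with common ratio r = -5.
Next term = -4375 * -5 = 21875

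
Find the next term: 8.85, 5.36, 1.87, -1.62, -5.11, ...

Differences: 5.36 - 8.85 = -3.49
This is an arithmetic sequence with common difference d = -3.49.
Next term = -5.11 + -3.49 = -8.6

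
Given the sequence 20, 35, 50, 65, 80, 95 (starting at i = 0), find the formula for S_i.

Check differences: 35 - 20 = 15
50 - 35 = 15
Common difference d = 15.
First term a = 20.
Formula: S_i = 20 + 15*i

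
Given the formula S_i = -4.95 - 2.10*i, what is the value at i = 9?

S_9 = -4.95 + -2.1*9 = -4.95 + -18.9 = -23.85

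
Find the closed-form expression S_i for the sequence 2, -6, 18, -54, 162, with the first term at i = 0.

Check ratios: -6 / 2 = -3.0
Common ratio r = -3.
First term a = 2.
Formula: S_i = 2 * (-3)^i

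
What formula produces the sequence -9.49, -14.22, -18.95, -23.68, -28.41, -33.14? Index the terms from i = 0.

Check differences: -14.22 - -9.49 = -4.73
-18.95 - -14.22 = -4.73
Common difference d = -4.73.
First term a = -9.49.
Formula: S_i = -9.49 - 4.73*i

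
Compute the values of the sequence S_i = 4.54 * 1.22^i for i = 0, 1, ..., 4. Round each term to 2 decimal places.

This is a geometric sequence.
i=0: S_0 = 4.54 * 1.22^0 = 4.54
i=1: S_1 = 4.54 * 1.22^1 ≈ 5.54
i=2: S_2 = 4.54 * 1.22^2 ≈ 6.76
i=3: S_3 = 4.54 * 1.22^3 ≈ 8.24
i=4: S_4 = 4.54 * 1.22^4 ≈ 10.06
The first 5 terms are: [4.54, 5.54, 6.76, 8.24, 10.06]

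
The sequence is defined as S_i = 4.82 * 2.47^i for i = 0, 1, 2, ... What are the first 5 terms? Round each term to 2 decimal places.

This is a geometric sequence.
i=0: S_0 = 4.82 * 2.47^0 = 4.82
i=1: S_1 = 4.82 * 2.47^1 ≈ 11.91
i=2: S_2 = 4.82 * 2.47^2 ≈ 29.41
i=3: S_3 = 4.82 * 2.47^3 ≈ 72.63
i=4: S_4 = 4.82 * 2.47^4 ≈ 179.41
The first 5 terms are: [4.82, 11.91, 29.41, 72.63, 179.41]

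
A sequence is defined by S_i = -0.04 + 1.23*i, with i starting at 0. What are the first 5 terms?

This is an arithmetic sequence.
i=0: S_0 = -0.04 + 1.23*0 = -0.04
i=1: S_1 = -0.04 + 1.23*1 = 1.19
i=2: S_2 = -0.04 + 1.23*2 = 2.42
i=3: S_3 = -0.04 + 1.23*3 = 3.65
i=4: S_4 = -0.04 + 1.23*4 = 4.88
The first 5 terms are: [-0.04, 1.19, 2.42, 3.65, 4.88]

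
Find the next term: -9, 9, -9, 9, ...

Ratios: 9 / -9 = -1.0
This is a geometric sequence with common ratio r = -1.
Next term = 9 * -1 = -9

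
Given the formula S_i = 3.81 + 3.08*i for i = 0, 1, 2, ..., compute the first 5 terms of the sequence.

This is an arithmetic sequence.
i=0: S_0 = 3.81 + 3.08*0 = 3.81
i=1: S_1 = 3.81 + 3.08*1 = 6.89
i=2: S_2 = 3.81 + 3.08*2 = 9.97
i=3: S_3 = 3.81 + 3.08*3 = 13.05
i=4: S_4 = 3.81 + 3.08*4 = 16.13
The first 5 terms are: [3.81, 6.89, 9.97, 13.05, 16.13]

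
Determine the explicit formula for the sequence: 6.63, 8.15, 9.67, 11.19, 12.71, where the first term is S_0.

Check differences: 8.15 - 6.63 = 1.52
9.67 - 8.15 = 1.52
Common difference d = 1.52.
First term a = 6.63.
Formula: S_i = 6.63 + 1.52*i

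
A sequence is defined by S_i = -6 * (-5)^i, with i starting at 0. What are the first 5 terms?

This is a geometric sequence.
i=0: S_0 = -6 * (-5)^0 = -6
i=1: S_1 = -6 * (-5)^1 = 30
i=2: S_2 = -6 * (-5)^2 = -150
i=3: S_3 = -6 * (-5)^3 = 750
i=4: S_4 = -6 * (-5)^4 = -3750
The first 5 terms are: [-6, 30, -150, 750, -3750]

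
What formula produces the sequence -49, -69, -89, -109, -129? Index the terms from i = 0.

Check differences: -69 - -49 = -20
-89 - -69 = -20
Common difference d = -20.
First term a = -49.
Formula: S_i = -49 - 20*i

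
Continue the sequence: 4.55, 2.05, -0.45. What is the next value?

Differences: 2.05 - 4.55 = -2.5
This is an arithmetic sequence with common difference d = -2.5.
Next term = -0.45 + -2.5 = -2.95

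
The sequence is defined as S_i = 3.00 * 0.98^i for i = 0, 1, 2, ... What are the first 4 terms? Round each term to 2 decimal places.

This is a geometric sequence.
i=0: S_0 = 3.0 * 0.98^0 = 3.0
i=1: S_1 = 3.0 * 0.98^1 = 2.94
i=2: S_2 = 3.0 * 0.98^2 ≈ 2.88
i=3: S_3 = 3.0 * 0.98^3 ≈ 2.82
The first 4 terms are: [3.0, 2.94, 2.88, 2.82]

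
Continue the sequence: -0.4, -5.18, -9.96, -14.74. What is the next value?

Differences: -5.18 - -0.4 = -4.78
This is an arithmetic sequence with common difference d = -4.78.
Next term = -14.74 + -4.78 = -19.52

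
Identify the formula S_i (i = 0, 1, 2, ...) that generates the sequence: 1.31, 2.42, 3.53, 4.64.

Check differences: 2.42 - 1.31 = 1.11
3.53 - 2.42 = 1.11
Common difference d = 1.11.
First term a = 1.31.
Formula: S_i = 1.31 + 1.11*i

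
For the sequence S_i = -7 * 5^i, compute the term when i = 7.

S_7 = -7 * 5^7 = -7 * 78125 = -546875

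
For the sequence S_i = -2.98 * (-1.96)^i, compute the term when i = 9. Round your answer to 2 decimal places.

S_9 = -2.98 * (-1.96)^9 ≈ -2.98 * -426.8789 ≈ 1272.1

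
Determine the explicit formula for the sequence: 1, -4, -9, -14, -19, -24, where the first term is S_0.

Check differences: -4 - 1 = -5
-9 - -4 = -5
Common difference d = -5.
First term a = 1.
Formula: S_i = 1 - 5*i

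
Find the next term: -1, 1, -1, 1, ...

Ratios: 1 / -1 = -1.0
This is a geometric sequence with common ratio r = -1.
Next term = 1 * -1 = -1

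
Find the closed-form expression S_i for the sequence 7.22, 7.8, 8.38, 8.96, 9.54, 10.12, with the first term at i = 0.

Check differences: 7.8 - 7.22 = 0.58
8.38 - 7.8 = 0.58
Common difference d = 0.58.
First term a = 7.22.
Formula: S_i = 7.22 + 0.58*i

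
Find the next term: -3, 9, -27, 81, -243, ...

Ratios: 9 / -3 = -3.0
This is a geometric sequence with common ratio r = -3.
Next term = -243 * -3 = 729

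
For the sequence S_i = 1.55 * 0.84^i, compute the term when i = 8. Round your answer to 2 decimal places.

S_8 = 1.55 * 0.84^8 ≈ 1.55 * 0.2479 ≈ 0.38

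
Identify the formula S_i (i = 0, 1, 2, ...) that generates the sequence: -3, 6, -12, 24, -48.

Check ratios: 6 / -3 = -2.0
Common ratio r = -2.
First term a = -3.
Formula: S_i = -3 * (-2)^i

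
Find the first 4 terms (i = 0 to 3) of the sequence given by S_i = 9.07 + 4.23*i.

This is an arithmetic sequence.
i=0: S_0 = 9.07 + 4.23*0 = 9.07
i=1: S_1 = 9.07 + 4.23*1 = 13.3
i=2: S_2 = 9.07 + 4.23*2 = 17.53
i=3: S_3 = 9.07 + 4.23*3 = 21.76
The first 4 terms are: [9.07, 13.3, 17.53, 21.76]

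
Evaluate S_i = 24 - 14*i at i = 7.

S_7 = 24 + -14*7 = 24 + -98 = -74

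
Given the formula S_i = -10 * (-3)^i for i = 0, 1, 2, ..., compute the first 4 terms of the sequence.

This is a geometric sequence.
i=0: S_0 = -10 * (-3)^0 = -10
i=1: S_1 = -10 * (-3)^1 = 30
i=2: S_2 = -10 * (-3)^2 = -90
i=3: S_3 = -10 * (-3)^3 = 270
The first 4 terms are: [-10, 30, -90, 270]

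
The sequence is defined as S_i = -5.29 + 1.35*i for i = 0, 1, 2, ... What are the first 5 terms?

This is an arithmetic sequence.
i=0: S_0 = -5.29 + 1.35*0 = -5.29
i=1: S_1 = -5.29 + 1.35*1 = -3.94
i=2: S_2 = -5.29 + 1.35*2 = -2.59
i=3: S_3 = -5.29 + 1.35*3 = -1.24
i=4: S_4 = -5.29 + 1.35*4 = 0.11
The first 5 terms are: [-5.29, -3.94, -2.59, -1.24, 0.11]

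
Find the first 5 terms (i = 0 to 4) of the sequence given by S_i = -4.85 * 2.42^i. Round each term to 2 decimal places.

This is a geometric sequence.
i=0: S_0 = -4.85 * 2.42^0 = -4.85
i=1: S_1 = -4.85 * 2.42^1 ≈ -11.74
i=2: S_2 = -4.85 * 2.42^2 ≈ -28.4
i=3: S_3 = -4.85 * 2.42^3 ≈ -68.74
i=4: S_4 = -4.85 * 2.42^4 ≈ -166.34
The first 5 terms are: [-4.85, -11.74, -28.4, -68.74, -166.34]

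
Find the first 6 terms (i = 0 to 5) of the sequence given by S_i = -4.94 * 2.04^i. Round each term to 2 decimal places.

This is a geometric sequence.
i=0: S_0 = -4.94 * 2.04^0 = -4.94
i=1: S_1 = -4.94 * 2.04^1 ≈ -10.08
i=2: S_2 = -4.94 * 2.04^2 ≈ -20.56
i=3: S_3 = -4.94 * 2.04^3 ≈ -41.94
i=4: S_4 = -4.94 * 2.04^4 ≈ -85.56
i=5: S_5 = -4.94 * 2.04^5 ≈ -174.53
The first 6 terms are: [-4.94, -10.08, -20.56, -41.94, -85.56, -174.53]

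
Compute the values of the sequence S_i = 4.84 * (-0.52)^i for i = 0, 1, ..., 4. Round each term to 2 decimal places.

This is a geometric sequence.
i=0: S_0 = 4.84 * (-0.52)^0 = 4.84
i=1: S_1 = 4.84 * (-0.52)^1 ≈ -2.52
i=2: S_2 = 4.84 * (-0.52)^2 ≈ 1.31
i=3: S_3 = 4.84 * (-0.52)^3 ≈ -0.68
i=4: S_4 = 4.84 * (-0.52)^4 ≈ 0.35
The first 5 terms are: [4.84, -2.52, 1.31, -0.68, 0.35]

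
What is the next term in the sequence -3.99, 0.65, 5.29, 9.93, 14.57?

Differences: 0.65 - -3.99 = 4.64
This is an arithmetic sequence with common difference d = 4.64.
Next term = 14.57 + 4.64 = 19.21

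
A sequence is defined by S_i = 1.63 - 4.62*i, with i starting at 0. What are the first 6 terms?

This is an arithmetic sequence.
i=0: S_0 = 1.63 + -4.62*0 = 1.63
i=1: S_1 = 1.63 + -4.62*1 = -2.99
i=2: S_2 = 1.63 + -4.62*2 = -7.61
i=3: S_3 = 1.63 + -4.62*3 = -12.23
i=4: S_4 = 1.63 + -4.62*4 = -16.85
i=5: S_5 = 1.63 + -4.62*5 = -21.47
The first 6 terms are: [1.63, -2.99, -7.61, -12.23, -16.85, -21.47]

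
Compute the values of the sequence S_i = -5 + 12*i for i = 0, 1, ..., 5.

This is an arithmetic sequence.
i=0: S_0 = -5 + 12*0 = -5
i=1: S_1 = -5 + 12*1 = 7
i=2: S_2 = -5 + 12*2 = 19
i=3: S_3 = -5 + 12*3 = 31
i=4: S_4 = -5 + 12*4 = 43
i=5: S_5 = -5 + 12*5 = 55
The first 6 terms are: [-5, 7, 19, 31, 43, 55]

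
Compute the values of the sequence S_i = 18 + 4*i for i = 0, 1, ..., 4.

This is an arithmetic sequence.
i=0: S_0 = 18 + 4*0 = 18
i=1: S_1 = 18 + 4*1 = 22
i=2: S_2 = 18 + 4*2 = 26
i=3: S_3 = 18 + 4*3 = 30
i=4: S_4 = 18 + 4*4 = 34
The first 5 terms are: [18, 22, 26, 30, 34]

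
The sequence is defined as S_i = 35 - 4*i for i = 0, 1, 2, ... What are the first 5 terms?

This is an arithmetic sequence.
i=0: S_0 = 35 + -4*0 = 35
i=1: S_1 = 35 + -4*1 = 31
i=2: S_2 = 35 + -4*2 = 27
i=3: S_3 = 35 + -4*3 = 23
i=4: S_4 = 35 + -4*4 = 19
The first 5 terms are: [35, 31, 27, 23, 19]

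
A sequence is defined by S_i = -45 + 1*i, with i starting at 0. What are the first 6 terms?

This is an arithmetic sequence.
i=0: S_0 = -45 + 1*0 = -45
i=1: S_1 = -45 + 1*1 = -44
i=2: S_2 = -45 + 1*2 = -43
i=3: S_3 = -45 + 1*3 = -42
i=4: S_4 = -45 + 1*4 = -41
i=5: S_5 = -45 + 1*5 = -40
The first 6 terms are: [-45, -44, -43, -42, -41, -40]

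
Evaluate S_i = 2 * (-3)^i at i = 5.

S_5 = 2 * (-3)^5 = 2 * -243 = -486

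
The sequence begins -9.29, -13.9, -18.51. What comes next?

Differences: -13.9 - -9.29 = -4.61
This is an arithmetic sequence with common difference d = -4.61.
Next term = -18.51 + -4.61 = -23.12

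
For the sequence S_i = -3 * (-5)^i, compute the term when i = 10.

S_10 = -3 * (-5)^10 = -3 * 9765625 = -29296875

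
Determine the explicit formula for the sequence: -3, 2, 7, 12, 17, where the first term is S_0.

Check differences: 2 - -3 = 5
7 - 2 = 5
Common difference d = 5.
First term a = -3.
Formula: S_i = -3 + 5*i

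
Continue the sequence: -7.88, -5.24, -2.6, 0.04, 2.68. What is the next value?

Differences: -5.24 - -7.88 = 2.64
This is an arithmetic sequence with common difference d = 2.64.
Next term = 2.68 + 2.64 = 5.32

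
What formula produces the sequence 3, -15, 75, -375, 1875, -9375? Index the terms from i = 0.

Check ratios: -15 / 3 = -5.0
Common ratio r = -5.
First term a = 3.
Formula: S_i = 3 * (-5)^i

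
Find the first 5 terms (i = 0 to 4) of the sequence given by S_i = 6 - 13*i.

This is an arithmetic sequence.
i=0: S_0 = 6 + -13*0 = 6
i=1: S_1 = 6 + -13*1 = -7
i=2: S_2 = 6 + -13*2 = -20
i=3: S_3 = 6 + -13*3 = -33
i=4: S_4 = 6 + -13*4 = -46
The first 5 terms are: [6, -7, -20, -33, -46]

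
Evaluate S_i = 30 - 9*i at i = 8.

S_8 = 30 + -9*8 = 30 + -72 = -42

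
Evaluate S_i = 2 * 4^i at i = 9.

S_9 = 2 * 4^9 = 2 * 262144 = 524288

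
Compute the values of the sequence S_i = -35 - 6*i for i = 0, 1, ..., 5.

This is an arithmetic sequence.
i=0: S_0 = -35 + -6*0 = -35
i=1: S_1 = -35 + -6*1 = -41
i=2: S_2 = -35 + -6*2 = -47
i=3: S_3 = -35 + -6*3 = -53
i=4: S_4 = -35 + -6*4 = -59
i=5: S_5 = -35 + -6*5 = -65
The first 6 terms are: [-35, -41, -47, -53, -59, -65]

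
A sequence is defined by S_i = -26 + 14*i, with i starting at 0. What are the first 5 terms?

This is an arithmetic sequence.
i=0: S_0 = -26 + 14*0 = -26
i=1: S_1 = -26 + 14*1 = -12
i=2: S_2 = -26 + 14*2 = 2
i=3: S_3 = -26 + 14*3 = 16
i=4: S_4 = -26 + 14*4 = 30
The first 5 terms are: [-26, -12, 2, 16, 30]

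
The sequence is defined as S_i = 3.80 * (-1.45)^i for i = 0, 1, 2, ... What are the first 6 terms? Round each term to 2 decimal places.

This is a geometric sequence.
i=0: S_0 = 3.8 * (-1.45)^0 = 3.8
i=1: S_1 = 3.8 * (-1.45)^1 = -5.51
i=2: S_2 = 3.8 * (-1.45)^2 ≈ 7.99
i=3: S_3 = 3.8 * (-1.45)^3 ≈ -11.58
i=4: S_4 = 3.8 * (-1.45)^4 ≈ 16.8
i=5: S_5 = 3.8 * (-1.45)^5 ≈ -24.36
The first 6 terms are: [3.8, -5.51, 7.99, -11.58, 16.8, -24.36]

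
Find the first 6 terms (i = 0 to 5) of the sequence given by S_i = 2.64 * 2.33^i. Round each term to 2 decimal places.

This is a geometric sequence.
i=0: S_0 = 2.64 * 2.33^0 = 2.64
i=1: S_1 = 2.64 * 2.33^1 ≈ 6.15
i=2: S_2 = 2.64 * 2.33^2 ≈ 14.33
i=3: S_3 = 2.64 * 2.33^3 ≈ 33.39
i=4: S_4 = 2.64 * 2.33^4 ≈ 77.81
i=5: S_5 = 2.64 * 2.33^5 ≈ 181.29
The first 6 terms are: [2.64, 6.15, 14.33, 33.39, 77.81, 181.29]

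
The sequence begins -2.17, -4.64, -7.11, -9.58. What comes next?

Differences: -4.64 - -2.17 = -2.47
This is an arithmetic sequence with common difference d = -2.47.
Next term = -9.58 + -2.47 = -12.05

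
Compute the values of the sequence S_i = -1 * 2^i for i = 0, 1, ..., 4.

This is a geometric sequence.
i=0: S_0 = -1 * 2^0 = -1
i=1: S_1 = -1 * 2^1 = -2
i=2: S_2 = -1 * 2^2 = -4
i=3: S_3 = -1 * 2^3 = -8
i=4: S_4 = -1 * 2^4 = -16
The first 5 terms are: [-1, -2, -4, -8, -16]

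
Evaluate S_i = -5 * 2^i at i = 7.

S_7 = -5 * 2^7 = -5 * 128 = -640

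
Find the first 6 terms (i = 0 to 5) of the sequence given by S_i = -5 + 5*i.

This is an arithmetic sequence.
i=0: S_0 = -5 + 5*0 = -5
i=1: S_1 = -5 + 5*1 = 0
i=2: S_2 = -5 + 5*2 = 5
i=3: S_3 = -5 + 5*3 = 10
i=4: S_4 = -5 + 5*4 = 15
i=5: S_5 = -5 + 5*5 = 20
The first 6 terms are: [-5, 0, 5, 10, 15, 20]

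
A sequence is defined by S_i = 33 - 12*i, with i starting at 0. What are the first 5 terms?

This is an arithmetic sequence.
i=0: S_0 = 33 + -12*0 = 33
i=1: S_1 = 33 + -12*1 = 21
i=2: S_2 = 33 + -12*2 = 9
i=3: S_3 = 33 + -12*3 = -3
i=4: S_4 = 33 + -12*4 = -15
The first 5 terms are: [33, 21, 9, -3, -15]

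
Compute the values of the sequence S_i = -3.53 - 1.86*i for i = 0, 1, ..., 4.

This is an arithmetic sequence.
i=0: S_0 = -3.53 + -1.86*0 = -3.53
i=1: S_1 = -3.53 + -1.86*1 = -5.39
i=2: S_2 = -3.53 + -1.86*2 = -7.25
i=3: S_3 = -3.53 + -1.86*3 = -9.11
i=4: S_4 = -3.53 + -1.86*4 = -10.97
The first 5 terms are: [-3.53, -5.39, -7.25, -9.11, -10.97]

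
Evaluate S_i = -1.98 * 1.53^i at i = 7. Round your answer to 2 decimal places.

S_7 = -1.98 * 1.53^7 ≈ -1.98 * 19.6264 ≈ -38.86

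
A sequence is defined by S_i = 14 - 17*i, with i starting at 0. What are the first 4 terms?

This is an arithmetic sequence.
i=0: S_0 = 14 + -17*0 = 14
i=1: S_1 = 14 + -17*1 = -3
i=2: S_2 = 14 + -17*2 = -20
i=3: S_3 = 14 + -17*3 = -37
The first 4 terms are: [14, -3, -20, -37]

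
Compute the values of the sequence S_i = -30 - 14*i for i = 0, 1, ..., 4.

This is an arithmetic sequence.
i=0: S_0 = -30 + -14*0 = -30
i=1: S_1 = -30 + -14*1 = -44
i=2: S_2 = -30 + -14*2 = -58
i=3: S_3 = -30 + -14*3 = -72
i=4: S_4 = -30 + -14*4 = -86
The first 5 terms are: [-30, -44, -58, -72, -86]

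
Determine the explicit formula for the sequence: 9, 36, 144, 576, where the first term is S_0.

Check ratios: 36 / 9 = 4.0
Common ratio r = 4.
First term a = 9.
Formula: S_i = 9 * 4^i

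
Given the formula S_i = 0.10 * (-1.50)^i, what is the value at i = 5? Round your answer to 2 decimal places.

S_5 = 0.1 * (-1.5)^5 ≈ 0.1 * -7.5938 ≈ -0.76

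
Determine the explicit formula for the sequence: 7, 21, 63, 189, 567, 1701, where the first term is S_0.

Check ratios: 21 / 7 = 3.0
Common ratio r = 3.
First term a = 7.
Formula: S_i = 7 * 3^i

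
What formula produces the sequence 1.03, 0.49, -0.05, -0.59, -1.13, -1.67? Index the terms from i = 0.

Check differences: 0.49 - 1.03 = -0.54
-0.05 - 0.49 = -0.54
Common difference d = -0.54.
First term a = 1.03.
Formula: S_i = 1.03 - 0.54*i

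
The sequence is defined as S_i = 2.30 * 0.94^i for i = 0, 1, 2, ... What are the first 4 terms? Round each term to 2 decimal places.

This is a geometric sequence.
i=0: S_0 = 2.3 * 0.94^0 = 2.3
i=1: S_1 = 2.3 * 0.94^1 ≈ 2.16
i=2: S_2 = 2.3 * 0.94^2 ≈ 2.03
i=3: S_3 = 2.3 * 0.94^3 ≈ 1.91
The first 4 terms are: [2.3, 2.16, 2.03, 1.91]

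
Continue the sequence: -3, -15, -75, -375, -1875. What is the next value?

Ratios: -15 / -3 = 5.0
This is a geometric sequence with common ratio r = 5.
Next term = -1875 * 5 = -9375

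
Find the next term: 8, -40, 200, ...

Ratios: -40 / 8 = -5.0
This is a geometric sequence with common ratio r = -5.
Next term = 200 * -5 = -1000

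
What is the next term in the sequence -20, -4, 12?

Differences: -4 - -20 = 16
This is an arithmetic sequence with common difference d = 16.
Next term = 12 + 16 = 28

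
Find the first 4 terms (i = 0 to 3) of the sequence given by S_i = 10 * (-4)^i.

This is a geometric sequence.
i=0: S_0 = 10 * (-4)^0 = 10
i=1: S_1 = 10 * (-4)^1 = -40
i=2: S_2 = 10 * (-4)^2 = 160
i=3: S_3 = 10 * (-4)^3 = -640
The first 4 terms are: [10, -40, 160, -640]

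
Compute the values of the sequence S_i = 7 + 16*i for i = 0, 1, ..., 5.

This is an arithmetic sequence.
i=0: S_0 = 7 + 16*0 = 7
i=1: S_1 = 7 + 16*1 = 23
i=2: S_2 = 7 + 16*2 = 39
i=3: S_3 = 7 + 16*3 = 55
i=4: S_4 = 7 + 16*4 = 71
i=5: S_5 = 7 + 16*5 = 87
The first 6 terms are: [7, 23, 39, 55, 71, 87]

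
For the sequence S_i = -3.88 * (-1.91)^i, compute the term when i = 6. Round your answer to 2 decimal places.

S_6 = -3.88 * (-1.91)^6 ≈ -3.88 * 48.5512 ≈ -188.38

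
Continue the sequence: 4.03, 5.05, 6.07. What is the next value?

Differences: 5.05 - 4.03 = 1.02
This is an arithmetic sequence with common difference d = 1.02.
Next term = 6.07 + 1.02 = 7.09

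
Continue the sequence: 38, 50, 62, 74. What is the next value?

Differences: 50 - 38 = 12
This is an arithmetic sequence with common difference d = 12.
Next term = 74 + 12 = 86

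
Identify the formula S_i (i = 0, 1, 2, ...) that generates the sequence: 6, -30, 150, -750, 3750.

Check ratios: -30 / 6 = -5.0
Common ratio r = -5.
First term a = 6.
Formula: S_i = 6 * (-5)^i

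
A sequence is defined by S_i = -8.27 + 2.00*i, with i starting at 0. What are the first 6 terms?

This is an arithmetic sequence.
i=0: S_0 = -8.27 + 2.0*0 = -8.27
i=1: S_1 = -8.27 + 2.0*1 = -6.27
i=2: S_2 = -8.27 + 2.0*2 = -4.27
i=3: S_3 = -8.27 + 2.0*3 = -2.27
i=4: S_4 = -8.27 + 2.0*4 = -0.27
i=5: S_5 = -8.27 + 2.0*5 = 1.73
The first 6 terms are: [-8.27, -6.27, -4.27, -2.27, -0.27, 1.73]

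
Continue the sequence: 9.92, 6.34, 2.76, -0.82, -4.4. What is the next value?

Differences: 6.34 - 9.92 = -3.58
This is an arithmetic sequence with common difference d = -3.58.
Next term = -4.4 + -3.58 = -7.98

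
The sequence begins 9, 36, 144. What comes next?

Ratios: 36 / 9 = 4.0
This is a geometric sequence with common ratio r = 4.
Next term = 144 * 4 = 576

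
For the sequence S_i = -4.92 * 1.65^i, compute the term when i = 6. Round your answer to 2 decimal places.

S_6 = -4.92 * 1.65^6 ≈ -4.92 * 20.1792 ≈ -99.28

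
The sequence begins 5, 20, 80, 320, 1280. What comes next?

Ratios: 20 / 5 = 4.0
This is a geometric sequence with common ratio r = 4.
Next term = 1280 * 4 = 5120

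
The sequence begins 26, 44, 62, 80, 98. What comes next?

Differences: 44 - 26 = 18
This is an arithmetic sequence with common difference d = 18.
Next term = 98 + 18 = 116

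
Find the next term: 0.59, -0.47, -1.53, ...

Differences: -0.47 - 0.59 = -1.06
This is an arithmetic sequence with common difference d = -1.06.
Next term = -1.53 + -1.06 = -2.59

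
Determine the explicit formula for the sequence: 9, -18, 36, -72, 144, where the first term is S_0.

Check ratios: -18 / 9 = -2.0
Common ratio r = -2.
First term a = 9.
Formula: S_i = 9 * (-2)^i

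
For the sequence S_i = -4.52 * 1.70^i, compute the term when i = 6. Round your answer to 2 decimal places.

S_6 = -4.52 * 1.7^6 ≈ -4.52 * 24.1376 ≈ -109.1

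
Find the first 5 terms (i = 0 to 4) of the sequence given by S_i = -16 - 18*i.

This is an arithmetic sequence.
i=0: S_0 = -16 + -18*0 = -16
i=1: S_1 = -16 + -18*1 = -34
i=2: S_2 = -16 + -18*2 = -52
i=3: S_3 = -16 + -18*3 = -70
i=4: S_4 = -16 + -18*4 = -88
The first 5 terms are: [-16, -34, -52, -70, -88]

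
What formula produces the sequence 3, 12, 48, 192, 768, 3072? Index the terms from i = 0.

Check ratios: 12 / 3 = 4.0
Common ratio r = 4.
First term a = 3.
Formula: S_i = 3 * 4^i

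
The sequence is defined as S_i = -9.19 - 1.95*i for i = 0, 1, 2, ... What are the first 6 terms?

This is an arithmetic sequence.
i=0: S_0 = -9.19 + -1.95*0 = -9.19
i=1: S_1 = -9.19 + -1.95*1 = -11.14
i=2: S_2 = -9.19 + -1.95*2 = -13.09
i=3: S_3 = -9.19 + -1.95*3 = -15.04
i=4: S_4 = -9.19 + -1.95*4 = -16.99
i=5: S_5 = -9.19 + -1.95*5 = -18.94
The first 6 terms are: [-9.19, -11.14, -13.09, -15.04, -16.99, -18.94]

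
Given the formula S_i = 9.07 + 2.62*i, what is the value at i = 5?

S_5 = 9.07 + 2.62*5 = 9.07 + 13.1 = 22.17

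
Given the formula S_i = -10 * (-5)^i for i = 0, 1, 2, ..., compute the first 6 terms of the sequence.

This is a geometric sequence.
i=0: S_0 = -10 * (-5)^0 = -10
i=1: S_1 = -10 * (-5)^1 = 50
i=2: S_2 = -10 * (-5)^2 = -250
i=3: S_3 = -10 * (-5)^3 = 1250
i=4: S_4 = -10 * (-5)^4 = -6250
i=5: S_5 = -10 * (-5)^5 = 31250
The first 6 terms are: [-10, 50, -250, 1250, -6250, 31250]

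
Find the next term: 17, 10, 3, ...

Differences: 10 - 17 = -7
This is an arithmetic sequence with common difference d = -7.
Next term = 3 + -7 = -4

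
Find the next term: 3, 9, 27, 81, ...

Ratios: 9 / 3 = 3.0
This is a geometric sequence with common ratio r = 3.
Next term = 81 * 3 = 243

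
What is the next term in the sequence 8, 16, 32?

Ratios: 16 / 8 = 2.0
This is a geometric sequence with common ratio r = 2.
Next term = 32 * 2 = 64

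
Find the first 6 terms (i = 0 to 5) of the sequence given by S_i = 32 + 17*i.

This is an arithmetic sequence.
i=0: S_0 = 32 + 17*0 = 32
i=1: S_1 = 32 + 17*1 = 49
i=2: S_2 = 32 + 17*2 = 66
i=3: S_3 = 32 + 17*3 = 83
i=4: S_4 = 32 + 17*4 = 100
i=5: S_5 = 32 + 17*5 = 117
The first 6 terms are: [32, 49, 66, 83, 100, 117]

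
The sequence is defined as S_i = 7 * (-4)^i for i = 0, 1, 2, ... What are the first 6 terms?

This is a geometric sequence.
i=0: S_0 = 7 * (-4)^0 = 7
i=1: S_1 = 7 * (-4)^1 = -28
i=2: S_2 = 7 * (-4)^2 = 112
i=3: S_3 = 7 * (-4)^3 = -448
i=4: S_4 = 7 * (-4)^4 = 1792
i=5: S_5 = 7 * (-4)^5 = -7168
The first 6 terms are: [7, -28, 112, -448, 1792, -7168]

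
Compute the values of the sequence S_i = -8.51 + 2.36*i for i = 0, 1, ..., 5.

This is an arithmetic sequence.
i=0: S_0 = -8.51 + 2.36*0 = -8.51
i=1: S_1 = -8.51 + 2.36*1 = -6.15
i=2: S_2 = -8.51 + 2.36*2 = -3.79
i=3: S_3 = -8.51 + 2.36*3 = -1.43
i=4: S_4 = -8.51 + 2.36*4 = 0.93
i=5: S_5 = -8.51 + 2.36*5 = 3.29
The first 6 terms are: [-8.51, -6.15, -3.79, -1.43, 0.93, 3.29]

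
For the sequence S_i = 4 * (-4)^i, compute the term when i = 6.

S_6 = 4 * (-4)^6 = 4 * 4096 = 16384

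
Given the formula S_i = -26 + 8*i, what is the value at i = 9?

S_9 = -26 + 8*9 = -26 + 72 = 46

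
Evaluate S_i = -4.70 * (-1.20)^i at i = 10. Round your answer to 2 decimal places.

S_10 = -4.7 * (-1.2)^10 ≈ -4.7 * 6.1917 ≈ -29.1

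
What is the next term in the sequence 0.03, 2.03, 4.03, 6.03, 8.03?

Differences: 2.03 - 0.03 = 2.0
This is an arithmetic sequence with common difference d = 2.0.
Next term = 8.03 + 2.0 = 10.03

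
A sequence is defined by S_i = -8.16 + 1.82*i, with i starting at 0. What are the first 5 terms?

This is an arithmetic sequence.
i=0: S_0 = -8.16 + 1.82*0 = -8.16
i=1: S_1 = -8.16 + 1.82*1 = -6.34
i=2: S_2 = -8.16 + 1.82*2 = -4.52
i=3: S_3 = -8.16 + 1.82*3 = -2.7
i=4: S_4 = -8.16 + 1.82*4 = -0.88
The first 5 terms are: [-8.16, -6.34, -4.52, -2.7, -0.88]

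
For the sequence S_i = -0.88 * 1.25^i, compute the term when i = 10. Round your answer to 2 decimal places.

S_10 = -0.88 * 1.25^10 ≈ -0.88 * 9.3132 ≈ -8.2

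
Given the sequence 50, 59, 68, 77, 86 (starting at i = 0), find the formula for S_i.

Check differences: 59 - 50 = 9
68 - 59 = 9
Common difference d = 9.
First term a = 50.
Formula: S_i = 50 + 9*i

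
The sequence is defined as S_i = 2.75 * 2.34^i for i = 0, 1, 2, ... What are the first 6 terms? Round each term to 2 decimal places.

This is a geometric sequence.
i=0: S_0 = 2.75 * 2.34^0 = 2.75
i=1: S_1 = 2.75 * 2.34^1 ≈ 6.44
i=2: S_2 = 2.75 * 2.34^2 ≈ 15.06
i=3: S_3 = 2.75 * 2.34^3 ≈ 35.24
i=4: S_4 = 2.75 * 2.34^4 ≈ 82.45
i=5: S_5 = 2.75 * 2.34^5 ≈ 192.94
The first 6 terms are: [2.75, 6.44, 15.06, 35.24, 82.45, 192.94]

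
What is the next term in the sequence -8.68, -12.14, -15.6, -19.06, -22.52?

Differences: -12.14 - -8.68 = -3.46
This is an arithmetic sequence with common difference d = -3.46.
Next term = -22.52 + -3.46 = -25.98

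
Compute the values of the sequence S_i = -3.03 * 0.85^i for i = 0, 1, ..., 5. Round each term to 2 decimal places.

This is a geometric sequence.
i=0: S_0 = -3.03 * 0.85^0 = -3.03
i=1: S_1 = -3.03 * 0.85^1 ≈ -2.58
i=2: S_2 = -3.03 * 0.85^2 ≈ -2.19
i=3: S_3 = -3.03 * 0.85^3 ≈ -1.86
i=4: S_4 = -3.03 * 0.85^4 ≈ -1.58
i=5: S_5 = -3.03 * 0.85^5 ≈ -1.34
The first 6 terms are: [-3.03, -2.58, -2.19, -1.86, -1.58, -1.34]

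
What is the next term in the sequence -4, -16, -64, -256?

Ratios: -16 / -4 = 4.0
This is a geometric sequence with common ratio r = 4.
Next term = -256 * 4 = -1024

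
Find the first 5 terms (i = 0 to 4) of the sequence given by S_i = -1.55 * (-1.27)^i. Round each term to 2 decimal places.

This is a geometric sequence.
i=0: S_0 = -1.55 * (-1.27)^0 = -1.55
i=1: S_1 = -1.55 * (-1.27)^1 ≈ 1.97
i=2: S_2 = -1.55 * (-1.27)^2 ≈ -2.5
i=3: S_3 = -1.55 * (-1.27)^3 ≈ 3.17
i=4: S_4 = -1.55 * (-1.27)^4 ≈ -4.03
The first 5 terms are: [-1.55, 1.97, -2.5, 3.17, -4.03]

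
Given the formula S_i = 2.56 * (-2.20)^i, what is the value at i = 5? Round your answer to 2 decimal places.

S_5 = 2.56 * (-2.2)^5 ≈ 2.56 * -51.5363 ≈ -131.93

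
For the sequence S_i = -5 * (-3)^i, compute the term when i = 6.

S_6 = -5 * (-3)^6 = -5 * 729 = -3645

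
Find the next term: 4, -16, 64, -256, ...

Ratios: -16 / 4 = -4.0
This is a geometric sequence with common ratio r = -4.
Next term = -256 * -4 = 1024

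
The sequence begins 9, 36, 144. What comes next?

Ratios: 36 / 9 = 4.0
This is a geometric sequence with common ratio r = 4.
Next term = 144 * 4 = 576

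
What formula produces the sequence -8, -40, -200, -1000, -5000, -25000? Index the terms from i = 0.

Check ratios: -40 / -8 = 5.0
Common ratio r = 5.
First term a = -8.
Formula: S_i = -8 * 5^i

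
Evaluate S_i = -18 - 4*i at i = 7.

S_7 = -18 + -4*7 = -18 + -28 = -46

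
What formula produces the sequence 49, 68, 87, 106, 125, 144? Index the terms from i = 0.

Check differences: 68 - 49 = 19
87 - 68 = 19
Common difference d = 19.
First term a = 49.
Formula: S_i = 49 + 19*i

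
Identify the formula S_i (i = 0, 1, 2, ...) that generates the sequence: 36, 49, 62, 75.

Check differences: 49 - 36 = 13
62 - 49 = 13
Common difference d = 13.
First term a = 36.
Formula: S_i = 36 + 13*i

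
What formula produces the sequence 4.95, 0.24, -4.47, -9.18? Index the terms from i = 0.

Check differences: 0.24 - 4.95 = -4.71
-4.47 - 0.24 = -4.71
Common difference d = -4.71.
First term a = 4.95.
Formula: S_i = 4.95 - 4.71*i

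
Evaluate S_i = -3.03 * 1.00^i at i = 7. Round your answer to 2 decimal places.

S_7 = -3.03 * 1.0^7 = -3.03 * 1 = -3.03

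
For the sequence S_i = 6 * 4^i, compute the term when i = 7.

S_7 = 6 * 4^7 = 6 * 16384 = 98304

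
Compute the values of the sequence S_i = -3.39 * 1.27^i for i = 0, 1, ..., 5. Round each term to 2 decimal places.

This is a geometric sequence.
i=0: S_0 = -3.39 * 1.27^0 = -3.39
i=1: S_1 = -3.39 * 1.27^1 ≈ -4.31
i=2: S_2 = -3.39 * 1.27^2 ≈ -5.47
i=3: S_3 = -3.39 * 1.27^3 ≈ -6.94
i=4: S_4 = -3.39 * 1.27^4 ≈ -8.82
i=5: S_5 = -3.39 * 1.27^5 ≈ -11.2
The first 6 terms are: [-3.39, -4.31, -5.47, -6.94, -8.82, -11.2]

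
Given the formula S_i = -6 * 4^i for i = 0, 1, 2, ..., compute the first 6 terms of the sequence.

This is a geometric sequence.
i=0: S_0 = -6 * 4^0 = -6
i=1: S_1 = -6 * 4^1 = -24
i=2: S_2 = -6 * 4^2 = -96
i=3: S_3 = -6 * 4^3 = -384
i=4: S_4 = -6 * 4^4 = -1536
i=5: S_5 = -6 * 4^5 = -6144
The first 6 terms are: [-6, -24, -96, -384, -1536, -6144]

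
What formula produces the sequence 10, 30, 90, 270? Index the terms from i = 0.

Check ratios: 30 / 10 = 3.0
Common ratio r = 3.
First term a = 10.
Formula: S_i = 10 * 3^i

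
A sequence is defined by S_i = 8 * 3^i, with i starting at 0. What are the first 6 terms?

This is a geometric sequence.
i=0: S_0 = 8 * 3^0 = 8
i=1: S_1 = 8 * 3^1 = 24
i=2: S_2 = 8 * 3^2 = 72
i=3: S_3 = 8 * 3^3 = 216
i=4: S_4 = 8 * 3^4 = 648
i=5: S_5 = 8 * 3^5 = 1944
The first 6 terms are: [8, 24, 72, 216, 648, 1944]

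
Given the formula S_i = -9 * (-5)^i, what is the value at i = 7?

S_7 = -9 * (-5)^7 = -9 * -78125 = 703125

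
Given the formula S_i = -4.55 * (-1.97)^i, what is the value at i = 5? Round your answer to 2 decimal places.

S_5 = -4.55 * (-1.97)^5 ≈ -4.55 * -29.6709 ≈ 135.0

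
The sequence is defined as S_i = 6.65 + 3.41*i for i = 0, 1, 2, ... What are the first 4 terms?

This is an arithmetic sequence.
i=0: S_0 = 6.65 + 3.41*0 = 6.65
i=1: S_1 = 6.65 + 3.41*1 = 10.06
i=2: S_2 = 6.65 + 3.41*2 = 13.47
i=3: S_3 = 6.65 + 3.41*3 = 16.88
The first 4 terms are: [6.65, 10.06, 13.47, 16.88]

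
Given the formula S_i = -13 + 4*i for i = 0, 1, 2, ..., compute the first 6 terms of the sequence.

This is an arithmetic sequence.
i=0: S_0 = -13 + 4*0 = -13
i=1: S_1 = -13 + 4*1 = -9
i=2: S_2 = -13 + 4*2 = -5
i=3: S_3 = -13 + 4*3 = -1
i=4: S_4 = -13 + 4*4 = 3
i=5: S_5 = -13 + 4*5 = 7
The first 6 terms are: [-13, -9, -5, -1, 3, 7]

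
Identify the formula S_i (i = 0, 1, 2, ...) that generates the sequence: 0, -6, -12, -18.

Check differences: -6 - 0 = -6
-12 - -6 = -6
Common difference d = -6.
First term a = 0.
Formula: S_i = 0 - 6*i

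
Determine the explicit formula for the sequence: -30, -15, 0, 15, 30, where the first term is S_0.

Check differences: -15 - -30 = 15
0 - -15 = 15
Common difference d = 15.
First term a = -30.
Formula: S_i = -30 + 15*i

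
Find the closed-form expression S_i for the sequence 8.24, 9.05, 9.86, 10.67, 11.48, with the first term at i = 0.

Check differences: 9.05 - 8.24 = 0.81
9.86 - 9.05 = 0.81
Common difference d = 0.81.
First term a = 8.24.
Formula: S_i = 8.24 + 0.81*i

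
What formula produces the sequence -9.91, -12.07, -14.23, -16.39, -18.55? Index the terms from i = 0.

Check differences: -12.07 - -9.91 = -2.16
-14.23 - -12.07 = -2.16
Common difference d = -2.16.
First term a = -9.91.
Formula: S_i = -9.91 - 2.16*i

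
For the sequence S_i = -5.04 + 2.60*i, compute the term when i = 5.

S_5 = -5.04 + 2.6*5 = -5.04 + 13.0 = 7.96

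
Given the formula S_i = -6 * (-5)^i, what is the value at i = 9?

S_9 = -6 * (-5)^9 = -6 * -1953125 = 11718750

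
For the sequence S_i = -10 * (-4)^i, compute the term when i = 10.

S_10 = -10 * (-4)^10 = -10 * 1048576 = -10485760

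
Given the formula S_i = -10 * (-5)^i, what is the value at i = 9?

S_9 = -10 * (-5)^9 = -10 * -1953125 = 19531250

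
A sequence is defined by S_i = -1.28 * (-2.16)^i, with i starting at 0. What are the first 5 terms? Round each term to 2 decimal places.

This is a geometric sequence.
i=0: S_0 = -1.28 * (-2.16)^0 = -1.28
i=1: S_1 = -1.28 * (-2.16)^1 ≈ 2.76
i=2: S_2 = -1.28 * (-2.16)^2 ≈ -5.97
i=3: S_3 = -1.28 * (-2.16)^3 ≈ 12.9
i=4: S_4 = -1.28 * (-2.16)^4 ≈ -27.86
The first 5 terms are: [-1.28, 2.76, -5.97, 12.9, -27.86]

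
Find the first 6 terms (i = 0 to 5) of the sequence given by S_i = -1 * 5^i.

This is a geometric sequence.
i=0: S_0 = -1 * 5^0 = -1
i=1: S_1 = -1 * 5^1 = -5
i=2: S_2 = -1 * 5^2 = -25
i=3: S_3 = -1 * 5^3 = -125
i=4: S_4 = -1 * 5^4 = -625
i=5: S_5 = -1 * 5^5 = -3125
The first 6 terms are: [-1, -5, -25, -125, -625, -3125]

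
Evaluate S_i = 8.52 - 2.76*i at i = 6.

S_6 = 8.52 + -2.76*6 = 8.52 + -16.56 = -8.04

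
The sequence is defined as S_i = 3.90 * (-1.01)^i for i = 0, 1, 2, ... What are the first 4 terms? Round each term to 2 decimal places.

This is a geometric sequence.
i=0: S_0 = 3.9 * (-1.01)^0 = 3.9
i=1: S_1 = 3.9 * (-1.01)^1 ≈ -3.94
i=2: S_2 = 3.9 * (-1.01)^2 ≈ 3.98
i=3: S_3 = 3.9 * (-1.01)^3 ≈ -4.02
The first 4 terms are: [3.9, -3.94, 3.98, -4.02]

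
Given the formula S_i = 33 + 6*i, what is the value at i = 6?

S_6 = 33 + 6*6 = 33 + 36 = 69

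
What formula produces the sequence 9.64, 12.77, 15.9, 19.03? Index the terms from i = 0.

Check differences: 12.77 - 9.64 = 3.13
15.9 - 12.77 = 3.13
Common difference d = 3.13.
First term a = 9.64.
Formula: S_i = 9.64 + 3.13*i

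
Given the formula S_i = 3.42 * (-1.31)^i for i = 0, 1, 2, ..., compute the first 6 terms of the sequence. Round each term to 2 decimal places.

This is a geometric sequence.
i=0: S_0 = 3.42 * (-1.31)^0 = 3.42
i=1: S_1 = 3.42 * (-1.31)^1 ≈ -4.48
i=2: S_2 = 3.42 * (-1.31)^2 ≈ 5.87
i=3: S_3 = 3.42 * (-1.31)^3 ≈ -7.69
i=4: S_4 = 3.42 * (-1.31)^4 ≈ 10.07
i=5: S_5 = 3.42 * (-1.31)^5 ≈ -13.19
The first 6 terms are: [3.42, -4.48, 5.87, -7.69, 10.07, -13.19]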